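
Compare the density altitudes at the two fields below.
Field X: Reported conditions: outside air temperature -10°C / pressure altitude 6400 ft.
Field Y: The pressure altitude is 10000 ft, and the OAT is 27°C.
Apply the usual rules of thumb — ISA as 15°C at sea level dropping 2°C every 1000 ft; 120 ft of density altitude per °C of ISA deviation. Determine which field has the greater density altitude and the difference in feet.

Field Y by 8904 ft

Field X: ISA temp = 2.2°C, deviation -12.2°C, DA = 6400 + 120 × (-12.2) = 4936 ft.
Field Y: ISA temp = -5°C, deviation +32°C, DA = 10000 + 120 × 32 = 13840 ft.
Field Y is higher by 13840 − 4936 = 8904 ft.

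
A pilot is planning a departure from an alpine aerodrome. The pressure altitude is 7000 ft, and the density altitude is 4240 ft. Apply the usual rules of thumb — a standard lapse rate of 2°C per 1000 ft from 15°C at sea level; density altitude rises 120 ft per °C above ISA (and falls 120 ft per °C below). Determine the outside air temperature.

Density altitude − pressure altitude = 4240 − 7000 = -2760 ft.
At 120 ft/°C that is an ISA deviation of -2760/120 = -23°C.
ISA temperature at 7000 ft = 15 − 2 × (7000/1000) = 1°C.
OAT = ISA + deviation = 1 + (-23) = -22°C.

-22°C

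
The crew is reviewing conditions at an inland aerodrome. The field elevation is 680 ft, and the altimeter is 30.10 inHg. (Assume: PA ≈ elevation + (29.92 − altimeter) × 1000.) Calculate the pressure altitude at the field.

Pressure correction = (29.92 − 30.10) × 1000 = -180 ft.
Pressure altitude = 680 + (-180) = 500 ft.

500 ft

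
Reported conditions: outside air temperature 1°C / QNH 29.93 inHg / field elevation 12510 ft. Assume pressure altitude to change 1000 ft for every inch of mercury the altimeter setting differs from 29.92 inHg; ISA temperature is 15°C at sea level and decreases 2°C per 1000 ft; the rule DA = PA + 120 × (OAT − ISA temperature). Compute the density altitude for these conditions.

13820 ft

Pressure altitude = 12510 + (29.92 − 29.93) × 1000 = 12510 + (-10) = 12500 ft.
ISA temperature at 12500 ft = 15 − 2 × (12500/1000) = -10°C.
ISA deviation = 1 − (-10) = +11°C.
Density altitude = 12500 + 120 × (11) = 13820 ft.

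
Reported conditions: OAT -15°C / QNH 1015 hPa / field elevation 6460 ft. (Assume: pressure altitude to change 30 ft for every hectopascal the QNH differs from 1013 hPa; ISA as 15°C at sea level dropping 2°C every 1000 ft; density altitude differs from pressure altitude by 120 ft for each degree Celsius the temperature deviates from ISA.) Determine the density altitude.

Pressure altitude = 6460 + (1013 − 1015) × 30 = 6460 + (-60) = 6400 ft.
ISA temperature at 6400 ft = 15 − 2 × (6400/1000) = 2.2°C.
ISA deviation = -15 − 2.2 = -17.2°C.
Density altitude = 6400 + 120 × (-17.2) = 4336 ft.

4336 ft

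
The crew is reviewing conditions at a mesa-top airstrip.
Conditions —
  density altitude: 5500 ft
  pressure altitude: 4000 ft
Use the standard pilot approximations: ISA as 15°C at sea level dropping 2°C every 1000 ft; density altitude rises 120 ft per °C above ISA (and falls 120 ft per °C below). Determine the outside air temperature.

19.5°C

Density altitude − pressure altitude = 5500 − 4000 = +1500 ft.
At 120 ft/°C that is an ISA deviation of 1500/120 = +12.5°C.
ISA temperature at 4000 ft = 15 − 2 × (4000/1000) = 7°C.
OAT = ISA + deviation = 7 + (+12.5) = 19.5°C.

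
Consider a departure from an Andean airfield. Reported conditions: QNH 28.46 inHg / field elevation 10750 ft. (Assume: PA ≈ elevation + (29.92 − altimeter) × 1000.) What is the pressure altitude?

12210 ft

Pressure correction = (29.92 − 28.46) × 1000 = +1460 ft.
Pressure altitude = 10750 + (+1460) = 12210 ft.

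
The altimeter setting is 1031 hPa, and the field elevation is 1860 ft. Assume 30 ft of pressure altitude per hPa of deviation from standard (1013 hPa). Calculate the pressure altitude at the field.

Pressure correction = (1013 − 1031) × 30 = -540 ft.
Pressure altitude = 1860 + (-540) = 1320 ft.

1320 ft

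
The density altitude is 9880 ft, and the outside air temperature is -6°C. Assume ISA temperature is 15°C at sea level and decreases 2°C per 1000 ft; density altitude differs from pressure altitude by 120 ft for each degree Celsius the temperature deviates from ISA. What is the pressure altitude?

DA = PA + 120 × (OAT − (15 − 2·PA/1000)) = PA + 120·OAT − 1800 + 0.24·PA = 1.24·PA + 120·OAT − 1800.
So 1.24·PA = 9880 − 120 × (-6) + 1800 = 12400.
PA = 12400 / 1.24 = 10000 ft.

10000 ft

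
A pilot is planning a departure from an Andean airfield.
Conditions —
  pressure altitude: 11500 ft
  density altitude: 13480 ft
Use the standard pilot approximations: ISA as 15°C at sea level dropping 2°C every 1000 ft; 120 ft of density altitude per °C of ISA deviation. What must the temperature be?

8.5°C

Density altitude − pressure altitude = 13480 − 11500 = +1980 ft.
At 120 ft/°C that is an ISA deviation of 1980/120 = +16.5°C.
ISA temperature at 11500 ft = 15 − 2 × (11500/1000) = -8°C.
OAT = ISA + deviation = -8 + (+16.5) = 8.5°C.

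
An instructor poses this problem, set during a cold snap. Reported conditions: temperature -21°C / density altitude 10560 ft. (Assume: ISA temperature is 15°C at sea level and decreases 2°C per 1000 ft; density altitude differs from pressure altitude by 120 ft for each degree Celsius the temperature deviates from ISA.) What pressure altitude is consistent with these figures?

DA = PA + 120 × (OAT − (15 − 2·PA/1000)) = PA + 120·OAT − 1800 + 0.24·PA = 1.24·PA + 120·OAT − 1800.
So 1.24·PA = 10560 − 120 × (-21) + 1800 = 14880.
PA = 14880 / 1.24 = 12000 ft.

12000 ft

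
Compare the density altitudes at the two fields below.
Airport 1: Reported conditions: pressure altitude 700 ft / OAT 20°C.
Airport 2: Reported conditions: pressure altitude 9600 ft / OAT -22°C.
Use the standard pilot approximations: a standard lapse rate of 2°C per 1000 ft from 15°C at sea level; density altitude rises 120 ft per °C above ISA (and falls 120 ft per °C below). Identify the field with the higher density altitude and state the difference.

Airport 1: ISA temp = 13.6°C, deviation +6.4°C, DA = 700 + 120 × 6.4 = 1468 ft.
Airport 2: ISA temp = -4.2°C, deviation -17.8°C, DA = 9600 + 120 × (-17.8) = 7464 ft.
Airport 2 is higher by 7464 − 1468 = 5996 ft.

Airport 2 by 5996 ft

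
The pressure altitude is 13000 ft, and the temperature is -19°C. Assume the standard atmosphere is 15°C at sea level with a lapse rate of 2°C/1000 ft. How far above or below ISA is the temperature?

ISA temperature at 13000 ft = 15 − 2 × (13000/1000) = -11°C.
Deviation = OAT − ISA = -19 − (-11) = -8°C.

ISA-8°C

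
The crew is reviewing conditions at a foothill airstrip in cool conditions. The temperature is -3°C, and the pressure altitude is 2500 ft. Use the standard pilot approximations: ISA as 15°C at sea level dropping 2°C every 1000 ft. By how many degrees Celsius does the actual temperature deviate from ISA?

ISA temperature at 2500 ft = 15 − 2 × (2500/1000) = 10°C.
Deviation = OAT − ISA = -3 − 10 = -13°C.

ISA-13°C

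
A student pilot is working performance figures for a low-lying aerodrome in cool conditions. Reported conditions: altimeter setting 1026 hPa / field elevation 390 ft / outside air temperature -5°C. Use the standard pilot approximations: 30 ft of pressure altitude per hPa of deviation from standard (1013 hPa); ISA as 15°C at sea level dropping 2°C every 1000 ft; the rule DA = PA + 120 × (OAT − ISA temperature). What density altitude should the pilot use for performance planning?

-2400 ft

Pressure altitude = 390 + (1013 − 1026) × 30 = 390 + (-390) = 0 ft.
ISA temperature at 0 ft = 15 − 2 × (0/1000) = 15°C.
ISA deviation = -5 − 15 = -20°C.
Density altitude = 0 + 120 × (-20) = -2400 ft.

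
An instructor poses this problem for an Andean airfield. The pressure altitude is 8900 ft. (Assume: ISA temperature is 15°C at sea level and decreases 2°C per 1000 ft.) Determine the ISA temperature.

ISA temperature = 15 − 2 × (8900/1000) = 15 − 17.8 = -2.8°C.

-2.8°C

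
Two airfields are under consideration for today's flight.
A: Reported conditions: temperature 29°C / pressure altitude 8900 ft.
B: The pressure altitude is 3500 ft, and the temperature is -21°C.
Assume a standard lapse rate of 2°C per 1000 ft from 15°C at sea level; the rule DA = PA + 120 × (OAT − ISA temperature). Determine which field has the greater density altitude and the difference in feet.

A by 12696 ft

A: ISA temp = -2.8°C, deviation +31.8°C, DA = 8900 + 120 × 31.8 = 12716 ft.
B: ISA temp = 8°C, deviation -29°C, DA = 3500 + 120 × (-29) = 20 ft.
A is higher by 12716 − 20 = 12696 ft.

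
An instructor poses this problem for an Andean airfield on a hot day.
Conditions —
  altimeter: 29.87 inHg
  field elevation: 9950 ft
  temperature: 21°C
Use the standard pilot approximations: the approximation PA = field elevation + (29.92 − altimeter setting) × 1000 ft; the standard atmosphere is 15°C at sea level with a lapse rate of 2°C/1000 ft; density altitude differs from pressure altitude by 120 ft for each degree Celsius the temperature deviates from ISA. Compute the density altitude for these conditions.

Pressure altitude = 9950 + (29.92 − 29.87) × 1000 = 9950 + (+50) = 10000 ft.
ISA temperature at 10000 ft = 15 − 2 × (10000/1000) = -5°C.
ISA deviation = 21 − (-5) = +26°C.
Density altitude = 10000 + 120 × (26) = 13120 ft.

13120 ft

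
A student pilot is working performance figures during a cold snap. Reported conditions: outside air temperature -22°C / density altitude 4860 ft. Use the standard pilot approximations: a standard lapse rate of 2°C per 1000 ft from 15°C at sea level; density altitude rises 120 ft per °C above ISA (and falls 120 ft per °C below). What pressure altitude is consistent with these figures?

7500 ft

DA = PA + 120 × (OAT − (15 − 2·PA/1000)) = PA + 120·OAT − 1800 + 0.24·PA = 1.24·PA + 120·OAT − 1800.
So 1.24·PA = 4860 − 120 × (-22) + 1800 = 9300.
PA = 9300 / 1.24 = 7500 ft.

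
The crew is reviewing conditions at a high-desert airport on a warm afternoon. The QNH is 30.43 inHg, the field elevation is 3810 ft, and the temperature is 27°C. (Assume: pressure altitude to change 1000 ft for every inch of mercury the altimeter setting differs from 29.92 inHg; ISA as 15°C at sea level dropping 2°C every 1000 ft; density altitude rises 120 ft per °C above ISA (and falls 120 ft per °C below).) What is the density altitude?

Pressure altitude = 3810 + (29.92 − 30.43) × 1000 = 3810 + (-510) = 3300 ft.
ISA temperature at 3300 ft = 15 − 2 × (3300/1000) = 8.4°C.
ISA deviation = 27 − 8.4 = +18.6°C.
Density altitude = 3300 + 120 × (18.6) = 5532 ft.

5532 ft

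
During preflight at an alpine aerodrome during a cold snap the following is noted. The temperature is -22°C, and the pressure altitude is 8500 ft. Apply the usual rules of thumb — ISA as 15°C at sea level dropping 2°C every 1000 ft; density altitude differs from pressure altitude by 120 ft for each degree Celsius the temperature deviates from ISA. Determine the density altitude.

6100 ft

ISA temperature at 8500 ft = 15 − 2 × (8500/1000) = -2°C.
ISA deviation = -22 − (-2) = -20°C.
Density altitude = 8500 + 120 × (-20) = 8500 + (-2400) = 6100 ft.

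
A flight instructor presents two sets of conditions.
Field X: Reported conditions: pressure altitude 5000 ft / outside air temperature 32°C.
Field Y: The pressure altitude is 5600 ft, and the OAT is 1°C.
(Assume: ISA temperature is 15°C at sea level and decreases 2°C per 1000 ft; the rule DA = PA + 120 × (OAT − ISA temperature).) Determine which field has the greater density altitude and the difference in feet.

Field X: ISA temp = 5°C, deviation +27°C, DA = 5000 + 120 × 27 = 8240 ft.
Field Y: ISA temp = 3.8°C, deviation -2.8°C, DA = 5600 + 120 × (-2.8) = 5264 ft.
Field X is higher by 8240 − 5264 = 2976 ft.

Field X by 2976 ft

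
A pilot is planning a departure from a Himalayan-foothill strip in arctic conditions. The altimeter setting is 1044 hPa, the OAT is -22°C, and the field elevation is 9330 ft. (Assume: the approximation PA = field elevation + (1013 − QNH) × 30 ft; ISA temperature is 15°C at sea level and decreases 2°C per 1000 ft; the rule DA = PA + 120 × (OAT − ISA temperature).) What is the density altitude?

5976 ft

Pressure altitude = 9330 + (1013 − 1044) × 30 = 9330 + (-930) = 8400 ft.
ISA temperature at 8400 ft = 15 − 2 × (8400/1000) = -1.8°C.
ISA deviation = -22 − (-1.8) = -20.2°C.
Density altitude = 8400 + 120 × (-20.2) = 5976 ft.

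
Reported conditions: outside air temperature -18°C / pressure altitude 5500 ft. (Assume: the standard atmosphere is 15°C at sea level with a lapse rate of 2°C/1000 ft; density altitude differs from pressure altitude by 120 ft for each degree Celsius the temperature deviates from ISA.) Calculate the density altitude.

2860 ft

ISA temperature at 5500 ft = 15 − 2 × (5500/1000) = 4°C.
ISA deviation = -18 − 4 = -22°C.
Density altitude = 5500 + 120 × (-22) = 5500 + (-2640) = 2860 ft.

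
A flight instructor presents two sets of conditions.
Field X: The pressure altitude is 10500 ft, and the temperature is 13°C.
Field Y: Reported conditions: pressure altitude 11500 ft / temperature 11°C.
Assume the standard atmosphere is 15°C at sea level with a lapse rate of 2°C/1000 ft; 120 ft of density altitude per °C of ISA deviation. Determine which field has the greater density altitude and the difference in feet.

Field X: ISA temp = -6°C, deviation +19°C, DA = 10500 + 120 × 19 = 12780 ft.
Field Y: ISA temp = -8°C, deviation +19°C, DA = 11500 + 120 × 19 = 13780 ft.
Field Y is higher by 13780 − 12780 = 1000 ft.

Field Y by 1000 ft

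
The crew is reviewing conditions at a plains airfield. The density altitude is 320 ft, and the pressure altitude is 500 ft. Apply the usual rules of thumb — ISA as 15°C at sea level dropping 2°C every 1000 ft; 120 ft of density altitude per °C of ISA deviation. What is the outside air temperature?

Density altitude − pressure altitude = 320 − 500 = -180 ft.
At 120 ft/°C that is an ISA deviation of -180/120 = -1.5°C.
ISA temperature at 500 ft = 15 − 2 × (500/1000) = 14°C.
OAT = ISA + deviation = 14 + (-1.5) = 12.5°C.

12.5°C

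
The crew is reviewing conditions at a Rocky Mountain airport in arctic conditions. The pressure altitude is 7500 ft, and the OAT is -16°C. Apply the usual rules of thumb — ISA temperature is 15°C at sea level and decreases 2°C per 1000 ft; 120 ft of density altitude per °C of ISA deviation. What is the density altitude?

ISA temperature at 7500 ft = 15 − 2 × (7500/1000) = 0°C.
ISA deviation = -16 − 0 = -16°C.
Density altitude = 7500 + 120 × (-16) = 7500 + (-1920) = 5580 ft.

5580 ft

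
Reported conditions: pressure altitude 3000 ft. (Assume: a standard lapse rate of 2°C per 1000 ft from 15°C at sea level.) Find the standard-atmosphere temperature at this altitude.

9°C

ISA temperature = 15 − 2 × (3000/1000) = 15 − 6 = 9°C.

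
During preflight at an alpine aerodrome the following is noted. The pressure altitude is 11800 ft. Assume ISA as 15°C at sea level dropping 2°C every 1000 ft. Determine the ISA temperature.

-8.6°C

ISA temperature = 15 − 2 × (11800/1000) = 15 − 23.6 = -8.6°C.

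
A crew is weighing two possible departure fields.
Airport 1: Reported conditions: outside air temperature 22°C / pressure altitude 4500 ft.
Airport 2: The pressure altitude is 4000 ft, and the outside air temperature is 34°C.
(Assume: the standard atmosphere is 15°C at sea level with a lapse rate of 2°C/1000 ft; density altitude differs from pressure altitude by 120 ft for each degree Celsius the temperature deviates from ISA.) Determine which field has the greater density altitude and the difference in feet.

Airport 2 by 820 ft

Airport 1: ISA temp = 6°C, deviation +16°C, DA = 4500 + 120 × 16 = 6420 ft.
Airport 2: ISA temp = 7°C, deviation +27°C, DA = 4000 + 120 × 27 = 7240 ft.
Airport 2 is higher by 7240 − 6420 = 820 ft.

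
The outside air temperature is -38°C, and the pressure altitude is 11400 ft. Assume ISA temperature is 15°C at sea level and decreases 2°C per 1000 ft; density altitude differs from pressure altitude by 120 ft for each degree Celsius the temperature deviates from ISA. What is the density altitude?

ISA temperature at 11400 ft = 15 − 2 × (11400/1000) = -7.8°C.
ISA deviation = -38 − (-7.8) = -30.2°C.
Density altitude = 11400 + 120 × (-30.2) = 11400 + (-3624) = 7776 ft.

7776 ft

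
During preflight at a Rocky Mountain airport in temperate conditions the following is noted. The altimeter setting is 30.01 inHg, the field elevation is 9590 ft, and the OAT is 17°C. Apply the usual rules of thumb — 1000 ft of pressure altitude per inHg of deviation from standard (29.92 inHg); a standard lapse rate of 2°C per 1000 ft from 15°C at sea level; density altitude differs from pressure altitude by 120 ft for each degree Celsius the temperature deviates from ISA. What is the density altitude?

12020 ft

Pressure altitude = 9590 + (29.92 − 30.01) × 1000 = 9590 + (-90) = 9500 ft.
ISA temperature at 9500 ft = 15 − 2 × (9500/1000) = -4°C.
ISA deviation = 17 − (-4) = +21°C.
Density altitude = 9500 + 120 × (21) = 12020 ft.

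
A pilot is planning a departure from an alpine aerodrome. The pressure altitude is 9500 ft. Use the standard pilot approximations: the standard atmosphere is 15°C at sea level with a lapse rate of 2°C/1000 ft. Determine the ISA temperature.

ISA temperature = 15 − 2 × (9500/1000) = 15 − 19 = -4°C.

-4°C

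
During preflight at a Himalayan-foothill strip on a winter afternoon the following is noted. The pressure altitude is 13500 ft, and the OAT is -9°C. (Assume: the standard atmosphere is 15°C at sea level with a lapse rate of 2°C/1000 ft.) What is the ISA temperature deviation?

ISA temperature at 13500 ft = 15 − 2 × (13500/1000) = -12°C.
Deviation = OAT − ISA = -9 − (-12) = +3°C.

ISA+3°C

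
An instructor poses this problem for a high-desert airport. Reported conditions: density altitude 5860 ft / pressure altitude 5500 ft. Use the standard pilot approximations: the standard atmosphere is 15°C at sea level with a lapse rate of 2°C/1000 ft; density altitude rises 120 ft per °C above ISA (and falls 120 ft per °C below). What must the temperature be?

7°C

Density altitude − pressure altitude = 5860 − 5500 = +360 ft.
At 120 ft/°C that is an ISA deviation of 360/120 = +3°C.
ISA temperature at 5500 ft = 15 − 2 × (5500/1000) = 4°C.
OAT = ISA + deviation = 4 + (+3) = 7°C.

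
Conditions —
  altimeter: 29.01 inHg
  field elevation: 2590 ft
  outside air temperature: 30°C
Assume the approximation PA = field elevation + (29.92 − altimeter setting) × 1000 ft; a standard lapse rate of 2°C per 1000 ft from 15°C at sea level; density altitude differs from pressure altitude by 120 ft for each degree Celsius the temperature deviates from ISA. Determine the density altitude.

Pressure altitude = 2590 + (29.92 − 29.01) × 1000 = 2590 + (+910) = 3500 ft.
ISA temperature at 3500 ft = 15 − 2 × (3500/1000) = 8°C.
ISA deviation = 30 − 8 = +22°C.
Density altitude = 3500 + 120 × (22) = 6140 ft.

6140 ft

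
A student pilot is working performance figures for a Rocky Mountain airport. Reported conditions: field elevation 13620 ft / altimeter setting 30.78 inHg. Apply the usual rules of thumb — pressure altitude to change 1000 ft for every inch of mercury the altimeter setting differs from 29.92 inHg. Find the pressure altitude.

12760 ft

Pressure correction = (29.92 − 30.78) × 1000 = -860 ft.
Pressure altitude = 13620 + (-860) = 12760 ft.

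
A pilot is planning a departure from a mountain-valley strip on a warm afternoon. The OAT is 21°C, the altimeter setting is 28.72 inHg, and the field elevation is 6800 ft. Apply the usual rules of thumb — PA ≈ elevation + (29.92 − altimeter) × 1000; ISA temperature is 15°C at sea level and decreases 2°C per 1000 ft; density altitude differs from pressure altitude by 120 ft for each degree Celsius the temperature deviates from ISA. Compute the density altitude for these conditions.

Pressure altitude = 6800 + (29.92 − 28.72) × 1000 = 6800 + (+1200) = 8000 ft.
ISA temperature at 8000 ft = 15 − 2 × (8000/1000) = -1°C.
ISA deviation = 21 − (-1) = +22°C.
Density altitude = 8000 + 120 × (22) = 10640 ft.

10640 ft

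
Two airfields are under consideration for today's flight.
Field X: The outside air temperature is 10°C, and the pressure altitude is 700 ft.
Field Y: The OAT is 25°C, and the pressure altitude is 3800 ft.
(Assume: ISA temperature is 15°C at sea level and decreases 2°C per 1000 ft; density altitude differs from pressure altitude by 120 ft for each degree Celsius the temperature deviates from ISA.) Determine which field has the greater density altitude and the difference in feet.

Field X: ISA temp = 13.6°C, deviation -3.6°C, DA = 700 + 120 × (-3.6) = 268 ft.
Field Y: ISA temp = 7.4°C, deviation +17.6°C, DA = 3800 + 120 × 17.6 = 5912 ft.
Field Y is higher by 5912 − 268 = 5644 ft.

Field Y by 5644 ft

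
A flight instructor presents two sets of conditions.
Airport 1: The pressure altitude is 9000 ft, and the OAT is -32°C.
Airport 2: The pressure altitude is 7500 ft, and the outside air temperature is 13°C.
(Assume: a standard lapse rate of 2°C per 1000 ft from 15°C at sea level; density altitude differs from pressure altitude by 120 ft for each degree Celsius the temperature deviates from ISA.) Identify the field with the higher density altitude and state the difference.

Airport 2 by 3540 ft

Airport 1: ISA temp = -3°C, deviation -29°C, DA = 9000 + 120 × (-29) = 5520 ft.
Airport 2: ISA temp = 0°C, deviation +13°C, DA = 7500 + 120 × 13 = 9060 ft.
Airport 2 is higher by 9060 − 5520 = 3540 ft.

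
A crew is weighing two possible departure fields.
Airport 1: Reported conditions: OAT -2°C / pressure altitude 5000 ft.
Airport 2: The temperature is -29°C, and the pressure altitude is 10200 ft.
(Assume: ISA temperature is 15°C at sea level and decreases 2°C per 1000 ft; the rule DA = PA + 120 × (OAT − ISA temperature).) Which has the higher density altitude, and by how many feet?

Airport 1: ISA temp = 5°C, deviation -7°C, DA = 5000 + 120 × (-7) = 4160 ft.
Airport 2: ISA temp = -5.4°C, deviation -23.6°C, DA = 10200 + 120 × (-23.6) = 7368 ft.
Airport 2 is higher by 7368 − 4160 = 3208 ft.

Airport 2 by 3208 ft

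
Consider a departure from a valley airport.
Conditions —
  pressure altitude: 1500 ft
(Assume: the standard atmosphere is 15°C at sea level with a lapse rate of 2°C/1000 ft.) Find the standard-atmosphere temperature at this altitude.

12°C

ISA temperature = 15 − 2 × (1500/1000) = 15 − 3 = 12°C.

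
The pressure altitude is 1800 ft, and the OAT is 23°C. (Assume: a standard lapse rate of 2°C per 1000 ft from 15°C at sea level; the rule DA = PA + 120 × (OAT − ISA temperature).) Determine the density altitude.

3192 ft

ISA temperature at 1800 ft = 15 − 2 × (1800/1000) = 11.4°C.
ISA deviation = 23 − 11.4 = +11.6°C.
Density altitude = 1800 + 120 × (11.6) = 1800 + (+1392) = 3192 ft.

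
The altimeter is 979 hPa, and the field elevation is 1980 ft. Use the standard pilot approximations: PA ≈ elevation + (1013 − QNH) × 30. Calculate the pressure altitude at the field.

3000 ft

Pressure correction = (1013 − 979) × 30 = +1020 ft.
Pressure altitude = 1980 + (+1020) = 3000 ft.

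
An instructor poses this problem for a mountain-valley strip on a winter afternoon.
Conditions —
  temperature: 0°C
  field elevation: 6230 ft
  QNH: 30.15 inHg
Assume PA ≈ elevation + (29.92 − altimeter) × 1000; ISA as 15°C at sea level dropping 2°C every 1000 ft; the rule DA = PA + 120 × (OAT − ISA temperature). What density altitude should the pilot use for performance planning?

5640 ft

Pressure altitude = 6230 + (29.92 − 30.15) × 1000 = 6230 + (-230) = 6000 ft.
ISA temperature at 6000 ft = 15 − 2 × (6000/1000) = 3°C.
ISA deviation = 0 − 3 = -3°C.
Density altitude = 6000 + 120 × (-3) = 5640 ft.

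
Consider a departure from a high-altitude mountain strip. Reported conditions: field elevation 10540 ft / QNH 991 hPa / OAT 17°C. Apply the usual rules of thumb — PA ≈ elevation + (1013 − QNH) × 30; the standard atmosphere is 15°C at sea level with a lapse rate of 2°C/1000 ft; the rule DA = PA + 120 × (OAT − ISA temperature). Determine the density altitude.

Pressure altitude = 10540 + (1013 − 991) × 30 = 10540 + (+660) = 11200 ft.
ISA temperature at 11200 ft = 15 − 2 × (11200/1000) = -7.4°C.
ISA deviation = 17 − (-7.4) = +24.4°C.
Density altitude = 11200 + 120 × (24.4) = 14128 ft.

14128 ft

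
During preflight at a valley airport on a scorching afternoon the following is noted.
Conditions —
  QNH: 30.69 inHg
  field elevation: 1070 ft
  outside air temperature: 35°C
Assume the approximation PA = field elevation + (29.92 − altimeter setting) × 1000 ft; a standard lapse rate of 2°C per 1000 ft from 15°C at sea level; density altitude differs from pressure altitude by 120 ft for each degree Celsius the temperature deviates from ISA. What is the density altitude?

Pressure altitude = 1070 + (29.92 − 30.69) × 1000 = 1070 + (-770) = 300 ft.
ISA temperature at 300 ft = 15 − 2 × (300/1000) = 14.4°C.
ISA deviation = 35 − 14.4 = +20.6°C.
Density altitude = 300 + 120 × (20.6) = 2772 ft.

2772 ft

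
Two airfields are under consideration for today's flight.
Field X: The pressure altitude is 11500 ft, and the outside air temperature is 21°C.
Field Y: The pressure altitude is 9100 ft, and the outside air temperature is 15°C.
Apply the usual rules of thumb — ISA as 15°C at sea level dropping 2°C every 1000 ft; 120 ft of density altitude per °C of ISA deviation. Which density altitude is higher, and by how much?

Field X: ISA temp = -8°C, deviation +29°C, DA = 11500 + 120 × 29 = 14980 ft.
Field Y: ISA temp = -3.2°C, deviation +18.2°C, DA = 9100 + 120 × 18.2 = 11284 ft.
Field X is higher by 14980 − 11284 = 3696 ft.

Field X by 3696 ft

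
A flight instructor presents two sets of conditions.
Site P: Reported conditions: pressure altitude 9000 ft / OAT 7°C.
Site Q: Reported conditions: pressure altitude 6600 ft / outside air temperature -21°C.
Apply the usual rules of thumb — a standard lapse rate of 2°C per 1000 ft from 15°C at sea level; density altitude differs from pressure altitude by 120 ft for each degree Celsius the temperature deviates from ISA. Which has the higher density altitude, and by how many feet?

Site P by 6336 ft

Site P: ISA temp = -3°C, deviation +10°C, DA = 9000 + 120 × 10 = 10200 ft.
Site Q: ISA temp = 1.8°C, deviation -22.8°C, DA = 6600 + 120 × (-22.8) = 3864 ft.
Site P is higher by 10200 − 3864 = 6336 ft.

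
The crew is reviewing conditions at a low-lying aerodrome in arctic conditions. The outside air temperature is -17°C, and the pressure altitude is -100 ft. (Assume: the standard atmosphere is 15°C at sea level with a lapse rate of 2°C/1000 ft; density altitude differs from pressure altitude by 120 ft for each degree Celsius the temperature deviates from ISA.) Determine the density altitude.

-3964 ft

ISA temperature at -100 ft = 15 − 2 × (-100/1000) = 15.2°C.
ISA deviation = -17 − 15.2 = -32.2°C.
Density altitude = -100 + 120 × (-32.2) = -100 + (-3864) = -3964 ft.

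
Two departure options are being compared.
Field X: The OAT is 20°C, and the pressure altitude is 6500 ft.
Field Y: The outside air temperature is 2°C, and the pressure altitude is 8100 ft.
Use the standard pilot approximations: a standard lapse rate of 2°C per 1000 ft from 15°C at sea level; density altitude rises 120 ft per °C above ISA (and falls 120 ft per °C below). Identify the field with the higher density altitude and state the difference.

Field X: ISA temp = 2°C, deviation +18°C, DA = 6500 + 120 × 18 = 8660 ft.
Field Y: ISA temp = -1.2°C, deviation +3.2°C, DA = 8100 + 120 × 3.2 = 8484 ft.
Field X is higher by 8660 − 8484 = 176 ft.

Field X by 176 ft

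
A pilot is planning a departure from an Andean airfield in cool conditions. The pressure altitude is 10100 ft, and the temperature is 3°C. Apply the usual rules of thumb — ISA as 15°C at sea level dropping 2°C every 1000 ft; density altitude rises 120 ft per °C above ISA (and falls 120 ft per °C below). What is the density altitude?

ISA temperature at 10100 ft = 15 − 2 × (10100/1000) = -5.2°C.
ISA deviation = 3 − (-5.2) = +8.2°C.
Density altitude = 10100 + 120 × (8.2) = 10100 + (+984) = 11084 ft.

11084 ft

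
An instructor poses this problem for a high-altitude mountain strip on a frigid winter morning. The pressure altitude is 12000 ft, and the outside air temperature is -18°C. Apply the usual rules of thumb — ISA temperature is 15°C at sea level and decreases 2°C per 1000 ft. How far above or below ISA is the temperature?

ISA temperature at 12000 ft = 15 − 2 × (12000/1000) = -9°C.
Deviation = OAT − ISA = -18 − (-9) = -9°C.

ISA-9°C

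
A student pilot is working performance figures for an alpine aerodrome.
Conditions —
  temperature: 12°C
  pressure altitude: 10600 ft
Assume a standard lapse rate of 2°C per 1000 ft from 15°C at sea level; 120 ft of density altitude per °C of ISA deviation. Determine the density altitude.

12784 ft

ISA temperature at 10600 ft = 15 − 2 × (10600/1000) = -6.2°C.
ISA deviation = 12 − (-6.2) = +18.2°C.
Density altitude = 10600 + 120 × (18.2) = 10600 + (+2184) = 12784 ft.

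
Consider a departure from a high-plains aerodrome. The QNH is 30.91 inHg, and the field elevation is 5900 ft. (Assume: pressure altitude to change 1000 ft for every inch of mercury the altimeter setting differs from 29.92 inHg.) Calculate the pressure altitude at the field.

4910 ft

Pressure correction = (29.92 − 30.91) × 1000 = -990 ft.
Pressure altitude = 5900 + (-990) = 4910 ft.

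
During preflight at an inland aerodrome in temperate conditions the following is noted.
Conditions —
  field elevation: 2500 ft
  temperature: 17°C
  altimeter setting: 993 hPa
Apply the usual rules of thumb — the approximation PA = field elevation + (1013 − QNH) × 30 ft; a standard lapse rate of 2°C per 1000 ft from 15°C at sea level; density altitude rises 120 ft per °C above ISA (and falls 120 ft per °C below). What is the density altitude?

Pressure altitude = 2500 + (1013 − 993) × 30 = 2500 + (+600) = 3100 ft.
ISA temperature at 3100 ft = 15 − 2 × (3100/1000) = 8.8°C.
ISA deviation = 17 − 8.8 = +8.2°C.
Density altitude = 3100 + 120 × (8.2) = 4084 ft.

4084 ft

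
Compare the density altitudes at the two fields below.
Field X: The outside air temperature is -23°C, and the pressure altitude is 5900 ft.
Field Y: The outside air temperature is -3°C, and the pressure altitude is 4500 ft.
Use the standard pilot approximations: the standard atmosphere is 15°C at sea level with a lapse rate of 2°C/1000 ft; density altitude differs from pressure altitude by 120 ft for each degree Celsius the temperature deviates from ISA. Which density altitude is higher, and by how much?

Field X: ISA temp = 3.2°C, deviation -26.2°C, DA = 5900 + 120 × (-26.2) = 2756 ft.
Field Y: ISA temp = 6°C, deviation -9°C, DA = 4500 + 120 × (-9) = 3420 ft.
Field Y is higher by 3420 − 2756 = 664 ft.

Field Y by 664 ft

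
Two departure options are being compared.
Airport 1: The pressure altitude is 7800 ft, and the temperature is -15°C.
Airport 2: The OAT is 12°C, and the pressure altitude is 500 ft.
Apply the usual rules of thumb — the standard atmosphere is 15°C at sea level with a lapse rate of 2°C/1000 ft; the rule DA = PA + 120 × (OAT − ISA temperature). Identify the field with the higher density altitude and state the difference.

Airport 1: ISA temp = -0.6°C, deviation -14.4°C, DA = 7800 + 120 × (-14.4) = 6072 ft.
Airport 2: ISA temp = 14°C, deviation -2°C, DA = 500 + 120 × (-2) = 260 ft.
Airport 1 is higher by 6072 − 260 = 5812 ft.

Airport 1 by 5812 ft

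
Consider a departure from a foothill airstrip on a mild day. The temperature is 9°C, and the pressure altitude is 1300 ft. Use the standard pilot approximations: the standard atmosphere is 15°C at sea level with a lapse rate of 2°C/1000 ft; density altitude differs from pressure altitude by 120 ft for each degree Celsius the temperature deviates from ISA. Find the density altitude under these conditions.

892 ft

ISA temperature at 1300 ft = 15 − 2 × (1300/1000) = 12.4°C.
ISA deviation = 9 − 12.4 = -3.4°C.
Density altitude = 1300 + 120 × (-3.4) = 1300 + (-408) = 892 ft.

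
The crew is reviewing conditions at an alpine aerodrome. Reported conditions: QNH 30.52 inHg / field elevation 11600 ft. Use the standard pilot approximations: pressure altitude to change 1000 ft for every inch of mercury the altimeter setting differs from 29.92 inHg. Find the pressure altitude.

Pressure correction = (29.92 − 30.52) × 1000 = -600 ft.
Pressure altitude = 11600 + (-600) = 11000 ft.

11000 ft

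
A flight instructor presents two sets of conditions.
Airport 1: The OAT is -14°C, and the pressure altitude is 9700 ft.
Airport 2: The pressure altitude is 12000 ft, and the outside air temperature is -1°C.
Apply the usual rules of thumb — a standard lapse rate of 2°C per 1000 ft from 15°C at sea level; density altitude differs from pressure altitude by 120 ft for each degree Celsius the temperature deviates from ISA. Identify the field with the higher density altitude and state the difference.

Airport 2 by 4412 ft

Airport 1: ISA temp = -4.4°C, deviation -9.6°C, DA = 9700 + 120 × (-9.6) = 8548 ft.
Airport 2: ISA temp = -9°C, deviation +8°C, DA = 12000 + 120 × 8 = 12960 ft.
Airport 2 is higher by 12960 − 8548 = 4412 ft.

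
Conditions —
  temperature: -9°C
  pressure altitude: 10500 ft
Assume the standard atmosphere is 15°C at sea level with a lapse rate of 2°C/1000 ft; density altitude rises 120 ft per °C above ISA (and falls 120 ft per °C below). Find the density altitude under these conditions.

10140 ft

ISA temperature at 10500 ft = 15 − 2 × (10500/1000) = -6°C.
ISA deviation = -9 − (-6) = -3°C.
Density altitude = 10500 + 120 × (-3) = 10500 + (-360) = 10140 ft.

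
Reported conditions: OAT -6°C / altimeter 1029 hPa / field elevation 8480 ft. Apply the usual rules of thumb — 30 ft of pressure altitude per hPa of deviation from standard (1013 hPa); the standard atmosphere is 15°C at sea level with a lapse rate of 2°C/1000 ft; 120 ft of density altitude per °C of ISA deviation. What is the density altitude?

7400 ft

Pressure altitude = 8480 + (1013 − 1029) × 30 = 8480 + (-480) = 8000 ft.
ISA temperature at 8000 ft = 15 − 2 × (8000/1000) = -1°C.
ISA deviation = -6 − (-1) = -5°C.
Density altitude = 8000 + 120 × (-5) = 7400 ft.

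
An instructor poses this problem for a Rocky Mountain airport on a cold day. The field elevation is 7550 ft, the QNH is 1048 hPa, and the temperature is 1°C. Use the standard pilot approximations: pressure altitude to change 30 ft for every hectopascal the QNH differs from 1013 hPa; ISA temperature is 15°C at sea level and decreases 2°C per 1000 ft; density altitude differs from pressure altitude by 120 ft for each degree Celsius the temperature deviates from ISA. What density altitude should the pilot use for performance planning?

6380 ft

Pressure altitude = 7550 + (1013 − 1048) × 30 = 7550 + (-1050) = 6500 ft.
ISA temperature at 6500 ft = 15 − 2 × (6500/1000) = 2°C.
ISA deviation = 1 − 2 = -1°C.
Density altitude = 6500 + 120 × (-1) = 6380 ft.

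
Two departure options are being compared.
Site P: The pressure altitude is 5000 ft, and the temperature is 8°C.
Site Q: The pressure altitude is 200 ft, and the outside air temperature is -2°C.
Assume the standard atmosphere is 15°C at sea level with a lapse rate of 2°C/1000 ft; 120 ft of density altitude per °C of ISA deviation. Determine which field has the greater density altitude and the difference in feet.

Site P by 7152 ft

Site P: ISA temp = 5°C, deviation +3°C, DA = 5000 + 120 × 3 = 5360 ft.
Site Q: ISA temp = 14.6°C, deviation -16.6°C, DA = 200 + 120 × (-16.6) = -1792 ft.
Site P is higher by 5360 − (-1792) = 7152 ft.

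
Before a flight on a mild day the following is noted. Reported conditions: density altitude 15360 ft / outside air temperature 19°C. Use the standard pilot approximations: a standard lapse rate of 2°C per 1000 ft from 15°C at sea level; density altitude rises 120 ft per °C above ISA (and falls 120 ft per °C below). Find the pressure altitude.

DA = PA + 120 × (OAT − (15 − 2·PA/1000)) = PA + 120·OAT − 1800 + 0.24·PA = 1.24·PA + 120·OAT − 1800.
So 1.24·PA = 15360 − 120 × 19 + 1800 = 14880.
PA = 14880 / 1.24 = 12000 ft.

12000 ft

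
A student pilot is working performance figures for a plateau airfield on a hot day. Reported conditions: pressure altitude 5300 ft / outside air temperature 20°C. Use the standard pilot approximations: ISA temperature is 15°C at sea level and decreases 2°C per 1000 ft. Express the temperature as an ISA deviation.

ISA+15.6°C

ISA temperature at 5300 ft = 15 − 2 × (5300/1000) = 4.4°C.
Deviation = OAT − ISA = 20 − 4.4 = +15.6°C.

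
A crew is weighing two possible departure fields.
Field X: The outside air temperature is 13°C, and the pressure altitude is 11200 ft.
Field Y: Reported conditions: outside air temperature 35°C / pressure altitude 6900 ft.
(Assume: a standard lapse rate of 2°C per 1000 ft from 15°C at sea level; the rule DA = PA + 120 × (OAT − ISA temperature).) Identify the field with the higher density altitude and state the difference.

Field X by 2692 ft

Field X: ISA temp = -7.4°C, deviation +20.4°C, DA = 11200 + 120 × 20.4 = 13648 ft.
Field Y: ISA temp = 1.2°C, deviation +33.8°C, DA = 6900 + 120 × 33.8 = 10956 ft.
Field X is higher by 13648 − 10956 = 2692 ft.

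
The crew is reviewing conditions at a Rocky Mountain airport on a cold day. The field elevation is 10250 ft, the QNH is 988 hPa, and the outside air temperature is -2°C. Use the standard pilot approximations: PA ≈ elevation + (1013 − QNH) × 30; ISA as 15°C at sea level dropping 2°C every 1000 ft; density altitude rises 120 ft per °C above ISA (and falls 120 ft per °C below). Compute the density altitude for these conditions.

Pressure altitude = 10250 + (1013 − 988) × 30 = 10250 + (+750) = 11000 ft.
ISA temperature at 11000 ft = 15 − 2 × (11000/1000) = -7°C.
ISA deviation = -2 − (-7) = +5°C.
Density altitude = 11000 + 120 × (5) = 11600 ft.

11600 ft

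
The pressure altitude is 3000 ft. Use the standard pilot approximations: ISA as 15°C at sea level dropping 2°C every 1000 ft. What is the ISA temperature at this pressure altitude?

9°C

ISA temperature = 15 − 2 × (3000/1000) = 15 − 6 = 9°C.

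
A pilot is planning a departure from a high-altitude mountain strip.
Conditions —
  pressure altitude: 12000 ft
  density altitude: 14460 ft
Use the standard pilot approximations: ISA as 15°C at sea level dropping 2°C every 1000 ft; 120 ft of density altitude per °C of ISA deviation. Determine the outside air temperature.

Density altitude − pressure altitude = 14460 − 12000 = +2460 ft.
At 120 ft/°C that is an ISA deviation of 2460/120 = +20.5°C.
ISA temperature at 12000 ft = 15 − 2 × (12000/1000) = -9°C.
OAT = ISA + deviation = -9 + (+20.5) = 11.5°C.

11.5°C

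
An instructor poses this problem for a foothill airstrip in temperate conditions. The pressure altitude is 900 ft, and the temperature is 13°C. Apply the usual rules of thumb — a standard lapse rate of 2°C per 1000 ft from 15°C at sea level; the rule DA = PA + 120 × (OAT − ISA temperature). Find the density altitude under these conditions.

ISA temperature at 900 ft = 15 − 2 × (900/1000) = 13.2°C.
ISA deviation = 13 − 13.2 = -0.2°C.
Density altitude = 900 + 120 × (-0.2) = 900 + (-24) = 876 ft.

876 ft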